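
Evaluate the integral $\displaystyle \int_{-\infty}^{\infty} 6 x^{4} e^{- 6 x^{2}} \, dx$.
$\frac{\sqrt{6} \sqrt{\pi}}{48}$

Begin with the known integral
$$J(a) = \int_{-\infty}^{\infty} 6 e^{- a x^{2}} \, dx = \frac{6 \sqrt{\pi}}{\sqrt{a}}.$$

Differentiating under the integral sign brings down a factor of $(-x^2)$:
$$\frac{dJ}{da} = \int_{-\infty}^{\infty} - 6 x^{2} e^{- a x^{2}} \, dx = - \frac{3 \sqrt{\pi}}{a^{\frac{3}{2}}}.$$

Repeating twice in total — each differentiation brings down another $(-x^2)$ — gives
$$\frac{d^{2}J}{da^{2}} = \int_{-\infty}^{\infty} 6 x^{4} e^{- a x^{2}} \, dx = \frac{9 \sqrt{\pi}}{2 a^{\frac{5}{2}}},$$
and the integrand here is exactly the target integrand, so $I = \frac{9 \sqrt{\pi}}{2 a^{\frac{5}{2}}}$.

Setting $a = 6$:
$$I = \frac{\sqrt{6} \sqrt{\pi}}{48}.$$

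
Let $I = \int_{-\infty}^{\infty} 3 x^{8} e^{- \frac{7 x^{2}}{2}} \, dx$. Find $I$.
$\frac{45 \sqrt{14} \sqrt{\pi}}{2401}$

Consider the simpler parametrised integral
$$J(a) = \int_{-\infty}^{\infty} 3 e^{- a x^{2}} \, dx = \frac{3 \sqrt{\pi}}{\sqrt{a}}.$$

Differentiating under the integral sign brings down a factor of $(-x^2)$:
$$\frac{dJ}{da} = \int_{-\infty}^{\infty} - 3 x^{2} e^{- a x^{2}} \, dx = - \frac{3 \sqrt{\pi}}{2 a^{\frac{3}{2}}}.$$

Repeating $4$ times in total — each differentiation brings down another $(-x^2)$ — gives
$$\frac{d^{4}J}{da^{4}} = \int_{-\infty}^{\infty} 3 x^{8} e^{- a x^{2}} \, dx = \frac{315 \sqrt{\pi}}{16 a^{\frac{9}{2}}},$$
and the integrand here is exactly the target integrand, so $I = \frac{315 \sqrt{\pi}}{16 a^{\frac{9}{2}}}$.

Setting $a = \frac{7}{2}$:
$$I = \frac{45 \sqrt{14} \sqrt{\pi}}{2401}.$$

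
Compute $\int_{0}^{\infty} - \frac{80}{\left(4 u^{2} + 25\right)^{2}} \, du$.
$- \frac{2 \pi}{25}$

Recall the elementary integral
$$J(a) = \int_{0}^{\infty} - \frac{5}{a^{2} + u^{2}} \, du = - \frac{5 \pi}{2 a}.$$

Differentiating under the integral sign with respect to $a$,
$$\frac{dJ}{da} = \int_{0}^{\infty} \frac{10 a}{\left(a^{2} + u^{2}\right)^{2}} \, du = \frac{5 \pi}{2 a^{2}},$$
so $\int_{0}^{\infty} - \frac{5}{\left(a^{2} + u^{2}\right)^{2}} \, du = - \frac{5 \pi}{4 a^{3}}$.

Setting $a = \frac{5}{2}$:
$$I = - \frac{2 \pi}{25}.$$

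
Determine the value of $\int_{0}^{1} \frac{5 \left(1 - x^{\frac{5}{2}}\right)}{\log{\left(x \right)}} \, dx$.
$- \log{\left(\frac{16807}{32} \right)}$

Introduce a parameter $a$ in the exponent: let $I(a) = \int_{0}^{1} \frac{5 \left(1 - x^{a}\right)}{\log{\left(x \right)}} \, dx$.

Since $\dfrac{\partial}{\partial a}\,x^{a} = x^{a} \ln x$, the $\ln x$ in the denominator cancels and
$$\frac{dI}{da} = \int_{0}^{1} -5 x^{a} \, dx = -5 \left[\frac{x^{a+1}}{a+1}\right]_0^1 = - \frac{5}{a + 1}.$$

Integrating with respect to $a$ gives $I(a) = - 5 \log{\left(a + 1 \right)} + C$.

At $a = 0$ the integrand is identically $0$, so $I(0) = 0$. The closed form gives $0$, hence $C = 0$.

Setting $a = \frac{5}{2}$:
$$I = - \log{\left(\frac{16807}{32} \right)}.$$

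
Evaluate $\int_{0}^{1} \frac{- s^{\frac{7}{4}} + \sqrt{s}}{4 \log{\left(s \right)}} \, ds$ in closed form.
$- \frac{\log{\left(11 \right)}}{4} + \frac{\log{\left(2 \right)}}{4} + \frac{\log{\left(3 \right)}}{4}$

Consider the one-parameter family: let $I(a) = \int_{0}^{1} \frac{- s^{\frac{7}{4}} + s^{a}}{4 \log{\left(s \right)}} \, ds$.

Since $\dfrac{\partial}{\partial a}\,s^{a} = s^{a} \ln s$, the $\ln s$ in the denominator cancels and
$$\frac{dI}{da} = \int_{0}^{1} \frac{1}{4} s^{a} \, ds = \frac{1}{4} \left[\frac{s^{a+1}}{a+1}\right]_0^1 = \frac{1}{4 \left(a + 1\right)}.$$

Integrating with respect to $a$ gives $I(a) = \frac{\log{\left(a + 1 \right)}}{4} - \frac{\log{\left(11 \right)}}{4} + \frac{\log{\left(2 \right)}}{2} + C$.

At $a = \frac{7}{4}$ the integrand is identically $0$, so $I(\frac{7}{4}) = 0$. The closed form gives $0$, hence $C = 0$.

Setting $a = \frac{1}{2}$:
$$I = - \frac{\log{\left(11 \right)}}{4} + \frac{\log{\left(2 \right)}}{4} + \frac{\log{\left(3 \right)}}{4}.$$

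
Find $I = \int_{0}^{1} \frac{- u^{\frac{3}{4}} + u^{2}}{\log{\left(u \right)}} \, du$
$\log{\left(\frac{12}{7} \right)}$

Consider the one-parameter family: let $I(a) = \int_{0}^{1} \frac{- u^{\frac{3}{4}} + u^{a}}{\log{\left(u \right)}} \, du$.

Since $\dfrac{\partial}{\partial a}\,u^{a} = u^{a} \ln u$, the $\ln u$ in the denominator cancels and
$$\frac{dI}{da} = \int_{0}^{1} u^{a} \, du = \left[\frac{u^{a+1}}{a+1}\right]_0^1 = \frac{1}{a + 1}.$$

Integrating with respect to $a$ gives $I(a) = \log{\left(\frac{4 a}{7} + \frac{4}{7} \right)} + C$.

At $a = \frac{3}{4}$ the integrand is identically $0$, so $I(\frac{3}{4}) = 0$. The closed form gives $0$, hence $C = 0$.

Setting $a = 2$:
$$I = \log{\left(\frac{12}{7} \right)}.$$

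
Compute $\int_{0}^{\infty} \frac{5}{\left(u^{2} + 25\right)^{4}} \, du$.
$\frac{\pi}{100000}$

Recall the elementary integral
$$J(a) = \int_{0}^{\infty} \frac{5}{a^{2} + u^{2}} \, du = \frac{5 \pi}{2 a}.$$

Differentiating under the integral sign with respect to $a$,
$$\frac{dJ}{da} = \int_{0}^{\infty} - \frac{10 a}{\left(a^{2} + u^{2}\right)^{2}} \, du = - \frac{5 \pi}{2 a^{2}},$$
so $\int_{0}^{\infty} \frac{5}{\left(a^{2} + u^{2}\right)^{2}} \, du = \frac{5 \pi}{4 a^{3}}$.

Repeating — each differentiation of $1/(u^2+a^2)^j$ produces $-2ja/(u^2+a^2)^{j+1}$ — and dividing through by $-2ja$ at each step yields, after $3$ differentiations in total,
$$\int_{0}^{\infty} \frac{5}{\left(a^{2} + u^{2}\right)^{4}} \, du = \frac{25 \pi}{32 a^{7}}.$$

Setting $a = 5$:
$$I = \frac{\pi}{100000}.$$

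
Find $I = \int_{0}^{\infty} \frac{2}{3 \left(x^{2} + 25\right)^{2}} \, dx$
$\frac{\pi}{750}$

Begin with the known result
$$J(a) = \int_{0}^{\infty} \frac{2}{3 \left(a^{2} + x^{2}\right)} \, dx = \frac{\pi}{3 a}.$$

Differentiating under the integral sign with respect to $a$,
$$\frac{dJ}{da} = \int_{0}^{\infty} - \frac{4 a}{3 \left(a^{2} + x^{2}\right)^{2}} \, dx = - \frac{\pi}{3 a^{2}},$$
so $\int_{0}^{\infty} \frac{2}{3 \left(a^{2} + x^{2}\right)^{2}} \, dx = \frac{\pi}{6 a^{3}}$.

Setting $a = 5$:
$$I = \frac{\pi}{750}.$$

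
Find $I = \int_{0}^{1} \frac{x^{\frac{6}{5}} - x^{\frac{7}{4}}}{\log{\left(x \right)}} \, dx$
$- \log{\left(\frac{5}{4} \right)}$

Consider the one-parameter family: let $I(a) = \int_{0}^{1} \frac{x^{\frac{6}{5}} - x^{a}}{\log{\left(x \right)}} \, dx$.

Since $\dfrac{\partial}{\partial a}\,x^{a} = x^{a} \ln x$, the $\ln x$ in the denominator cancels and
$$\frac{dI}{da} = \int_{0}^{1} -1 x^{a} \, dx = -1 \left[\frac{x^{a+1}}{a+1}\right]_0^1 = - \frac{1}{a + 1}.$$

Integrating with respect to $a$ gives $I(a) = - \log{\left(\frac{5 a}{11} + \frac{5}{11} \right)} + C$.

At $a = \frac{6}{5}$ the integrand is identically $0$, so $I(\frac{6}{5}) = 0$. The closed form gives $0$, hence $C = 0$.

Setting $a = \frac{7}{4}$:
$$I = - \log{\left(\frac{5}{4} \right)}.$$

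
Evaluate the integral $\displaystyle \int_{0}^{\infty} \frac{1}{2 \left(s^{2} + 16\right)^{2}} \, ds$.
$\frac{\pi}{512}$

Recall the elementary integral
$$J(a) = \int_{0}^{\infty} \frac{1}{2 \left(a^{2} + s^{2}\right)} \, ds = \frac{\pi}{4 a}.$$

Differentiating under the integral sign with respect to $a$,
$$\frac{dJ}{da} = \int_{0}^{\infty} - \frac{a}{\left(a^{2} + s^{2}\right)^{2}} \, ds = - \frac{\pi}{4 a^{2}},$$
so $\int_{0}^{\infty} \frac{1}{2 \left(a^{2} + s^{2}\right)^{2}} \, ds = \frac{\pi}{8 a^{3}}$.

Setting $a = 4$:
$$I = \frac{\pi}{512}.$$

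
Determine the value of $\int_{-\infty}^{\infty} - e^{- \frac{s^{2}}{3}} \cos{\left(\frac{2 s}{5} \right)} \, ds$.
$- \frac{\sqrt{3} \sqrt{\pi}}{e^{\frac{3}{25}}}$

Let $b$ denote the cosine frequency and define $I(b) = \int_{-\infty}^{\infty} - e^{- \frac{s^{2}}{3}} \cos{\left(b s \right)} \, ds$.

Differentiating under the integral sign,
$$I'(b) = \int_{-\infty}^{\infty} s e^{- \frac{s^{2}}{3}} \sin{\left(b s \right)} \, ds.$$

Integrate $\int_{-\infty}^{\infty} s \sin(b s)\, e^{- \frac{s^{2}}{3}}\, ds$ by parts with $u = \sin(b s)$ and $dv = s\, e^{- \frac{s^{2}}{3}}\, ds$, giving $v = - \frac{3 e^{- \frac{s^{2}}{3}}}{2}$. The boundary term vanishes and
$$\int_{-\infty}^{\infty} s \sin(b s)\, e^{- \frac{s^{2}}{3}}\, ds = \frac{3 b}{2} \int_{-\infty}^{\infty} \cos(b s)\, e^{- \frac{s^{2}}{3}}\, ds,$$
so $I'(b) = - \frac{3 b}{2}\, I(b)$.

This is a separable first-order ODE; solving with the initial condition $I(0) = \int_{-\infty}^{\infty} - e^{- \frac{s^{2}}{3}}\,ds = - \sqrt{3} \sqrt{\pi}$ gives
$$I(b) = - \sqrt{3} \sqrt{\pi} e^{- \frac{3 b^{2}}{4}}.$$

Setting $b = \frac{2}{5}$:
$$I = - \frac{\sqrt{3} \sqrt{\pi}}{e^{\frac{3}{25}}}.$$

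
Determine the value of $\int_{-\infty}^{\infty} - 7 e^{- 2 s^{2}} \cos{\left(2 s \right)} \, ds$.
$- \frac{7 \sqrt{2} \sqrt{\pi}}{2 e^{\frac{1}{2}}}$

Treat the cosine frequency as a parameter and define $I(b) = \int_{-\infty}^{\infty} - 7 e^{- 2 s^{2}} \cos{\left(b s \right)} \, ds$.

Differentiating under the integral sign,
$$I'(b) = \int_{-\infty}^{\infty} 7 s e^{- 2 s^{2}} \sin{\left(b s \right)} \, ds.$$

Integrate $\int_{-\infty}^{\infty} s \sin(b s)\, e^{- 2 s^{2}}\, ds$ by parts with $u = \sin(b s)$ and $dv = s\, e^{- 2 s^{2}}\, ds$, giving $v = - \frac{e^{- 2 s^{2}}}{4}$. The boundary term vanishes and
$$\int_{-\infty}^{\infty} s \sin(b s)\, e^{- 2 s^{2}}\, ds = \frac{b}{4} \int_{-\infty}^{\infty} \cos(b s)\, e^{- 2 s^{2}}\, ds,$$
so $I'(b) = - \frac{b}{4}\, I(b)$.

This is a separable first-order ODE; solving with the initial condition $I(0) = \int_{-\infty}^{\infty} - 7 e^{- 2 s^{2}}\,ds = - \frac{7 \sqrt{2} \sqrt{\pi}}{2}$ gives
$$I(b) = - \frac{7 \sqrt{2} \sqrt{\pi} e^{- \frac{b^{2}}{8}}}{2}.$$

Setting $b = 2$:
$$I = - \frac{7 \sqrt{2} \sqrt{\pi}}{2 e^{\frac{1}{2}}}.$$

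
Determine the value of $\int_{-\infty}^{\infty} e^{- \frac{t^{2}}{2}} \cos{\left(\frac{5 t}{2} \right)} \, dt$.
$\frac{\sqrt{2} \sqrt{\pi}}{e^{\frac{25}{8}}}$

Define $I(b) = \int_{-\infty}^{\infty} e^{- \frac{t^{2}}{2}} \cos{\left(b t \right)} \, dt$.

Differentiating under the integral sign,
$$I'(b) = \int_{-\infty}^{\infty} - t e^{- \frac{t^{2}}{2}} \sin{\left(b t \right)} \, dt.$$

Integrate $\int_{-\infty}^{\infty} t \sin(b t)\, e^{- \frac{t^{2}}{2}}\, dt$ by parts with $u = \sin(b t)$ and $dv = t\, e^{- \frac{t^{2}}{2}}\, dt$, giving $v = - e^{- \frac{t^{2}}{2}}$. The boundary term vanishes and
$$\int_{-\infty}^{\infty} t \sin(b t)\, e^{- \frac{t^{2}}{2}}\, dt = b \int_{-\infty}^{\infty} \cos(b t)\, e^{- \frac{t^{2}}{2}}\, dt,$$
so $I'(b) = - b\, I(b)$.

This is a separable first-order ODE; solving with the initial condition $I(0) = \int_{-\infty}^{\infty} e^{- \frac{t^{2}}{2}}\,dt = \sqrt{2} \sqrt{\pi}$ gives
$$I(b) = \sqrt{2} \sqrt{\pi} e^{- \frac{b^{2}}{2}}.$$

Setting $b = \frac{5}{2}$:
$$I = \frac{\sqrt{2} \sqrt{\pi}}{e^{\frac{25}{8}}}.$$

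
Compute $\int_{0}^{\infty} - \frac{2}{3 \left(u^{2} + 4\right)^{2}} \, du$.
$- \frac{\pi}{48}$

Begin with the known result
$$J(a) = \int_{0}^{\infty} - \frac{2}{3 \left(a^{2} + u^{2}\right)} \, du = - \frac{\pi}{3 a}.$$

Differentiating under the integral sign with respect to $a$,
$$\frac{dJ}{da} = \int_{0}^{\infty} \frac{4 a}{3 \left(a^{2} + u^{2}\right)^{2}} \, du = \frac{\pi}{3 a^{2}},$$
so $\int_{0}^{\infty} - \frac{2}{3 \left(a^{2} + u^{2}\right)^{2}} \, du = - \frac{\pi}{6 a^{3}}$.

Setting $a = 2$:
$$I = - \frac{\pi}{48}.$$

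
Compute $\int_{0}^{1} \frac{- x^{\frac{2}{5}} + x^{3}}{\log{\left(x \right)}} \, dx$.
$\log{\left(\frac{20}{7} \right)}$

Replace the exponent $3$ by a parameter $a$: let $I(a) = \int_{0}^{1} \frac{- x^{\frac{2}{5}} + x^{a}}{\log{\left(x \right)}} \, dx$.

Since $\dfrac{\partial}{\partial a}\,x^{a} = x^{a} \ln x$, the $\ln x$ in the denominator cancels and
$$\frac{dI}{da} = \int_{0}^{1} x^{a} \, dx = \left[\frac{x^{a+1}}{a+1}\right]_0^1 = \frac{1}{a + 1}.$$

Integrating with respect to $a$ gives $I(a) = \log{\left(\frac{5 a}{7} + \frac{5}{7} \right)} + C$.

At $a = \frac{2}{5}$ the integrand is identically $0$, so $I(\frac{2}{5}) = 0$. The closed form gives $0$, hence $C = 0$.

Setting $a = 3$:
$$I = \log{\left(\frac{20}{7} \right)}.$$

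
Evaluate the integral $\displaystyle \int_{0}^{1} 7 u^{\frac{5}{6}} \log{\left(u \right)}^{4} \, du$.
$\frac{1306368}{161051}$

Start from the elementary integral
$$J(a) = \int_{0}^{1} 7 u^{a} \, du = \frac{7}{a + 1}.$$

Differentiating under the integral sign brings down a factor of $\ln u$:
$$\frac{dJ}{da} = \int_{0}^{1} 7 u^{a} \log{\left(u \right)} \, du = - \frac{7}{\left(a + 1\right)^{2}}.$$

Repeating $4$ times in total — each differentiation brings down another $\ln u$ — gives
$$\frac{d^{4}J}{da^{4}} = \int_{0}^{1} 7 u^{a} \log{\left(u \right)}^{4} \, du = \frac{168}{\left(a + 1\right)^{5}},$$
and the integrand here is exactly the target integrand, so $I = \frac{168}{\left(a + 1\right)^{5}}$.

Setting $a = \frac{5}{6}$:
$$I = \frac{1306368}{161051}.$$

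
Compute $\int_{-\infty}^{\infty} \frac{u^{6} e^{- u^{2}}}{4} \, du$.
$\frac{15 \sqrt{\pi}}{32}$

Begin with the known integral
$$J(a) = \int_{-\infty}^{\infty} \frac{e^{- a u^{2}}}{4} \, du = \frac{\sqrt{\pi}}{4 \sqrt{a}}.$$

Differentiating under the integral sign brings down a factor of $(-u^2)$:
$$\frac{dJ}{da} = \int_{-\infty}^{\infty} - \frac{u^{2} e^{- a u^{2}}}{4} \, du = - \frac{\sqrt{\pi}}{8 a^{\frac{3}{2}}}.$$

Repeating $3$ times in total — each differentiation brings down another $(-u^2)$ — gives
$$\frac{d^{3}J}{da^{3}} = \int_{-\infty}^{\infty} - \frac{u^{6} e^{- a u^{2}}}{4} \, du = - \frac{15 \sqrt{\pi}}{32 a^{\frac{7}{2}}},$$
and the integrand here is $(-1)^{3}$ times the target integrand, so $I = (-1)^{3}\,\frac{d^{3}J}{da^{3}} = \frac{15 \sqrt{\pi}}{32 a^{\frac{7}{2}}}$.

Setting $a = 1$:
$$I = \frac{15 \sqrt{\pi}}{32}.$$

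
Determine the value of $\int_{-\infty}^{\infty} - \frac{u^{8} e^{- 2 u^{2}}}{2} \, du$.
$- \frac{105 \sqrt{2} \sqrt{\pi}}{1024}$

Consider the simpler parametrised integral
$$J(a) = \int_{-\infty}^{\infty} - \frac{e^{- a u^{2}}}{2} \, du = - \frac{\sqrt{\pi}}{2 \sqrt{a}}.$$

Differentiating under the integral sign brings down a factor of $(-u^2)$:
$$\frac{dJ}{da} = \int_{-\infty}^{\infty} \frac{u^{2} e^{- a u^{2}}}{2} \, du = \frac{\sqrt{\pi}}{4 a^{\frac{3}{2}}}.$$

Repeating $4$ times in total — each differentiation brings down another $(-u^2)$ — gives
$$\frac{d^{4}J}{da^{4}} = \int_{-\infty}^{\infty} - \frac{u^{8} e^{- a u^{2}}}{2} \, du = - \frac{105 \sqrt{\pi}}{32 a^{\frac{9}{2}}},$$
and the integrand here is exactly the target integrand, so $I = - \frac{105 \sqrt{\pi}}{32 a^{\frac{9}{2}}}$.

Setting $a = 2$:
$$I = - \frac{105 \sqrt{2} \sqrt{\pi}}{1024}.$$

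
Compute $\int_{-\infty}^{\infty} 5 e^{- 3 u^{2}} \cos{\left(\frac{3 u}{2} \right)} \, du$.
$\frac{5 \sqrt{3} \sqrt{\pi}}{3 e^{\frac{3}{16}}}$

Define $I(b) = \int_{-\infty}^{\infty} 5 e^{- 3 u^{2}} \cos{\left(b u \right)} \, du$.

Differentiating under the integral sign,
$$I'(b) = \int_{-\infty}^{\infty} - 5 u e^{- 3 u^{2}} \sin{\left(b u \right)} \, du.$$

Integrate $\int_{-\infty}^{\infty} u \sin(b u)\, e^{- 3 u^{2}}\, du$ by parts with $w = \sin(b u)$ and $dv = u\, e^{- 3 u^{2}}\, du$, giving $v = - \frac{e^{- 3 u^{2}}}{6}$. The boundary term vanishes and
$$\int_{-\infty}^{\infty} u \sin(b u)\, e^{- 3 u^{2}}\, du = \frac{b}{6} \int_{-\infty}^{\infty} \cos(b u)\, e^{- 3 u^{2}}\, du,$$
so $I'(b) = - \frac{b}{6}\, I(b)$.

This is a separable first-order ODE; solving with the initial condition $I(0) = \int_{-\infty}^{\infty} 5 e^{- 3 u^{2}}\,du = \frac{5 \sqrt{3} \sqrt{\pi}}{3}$ gives
$$I(b) = \frac{5 \sqrt{3} \sqrt{\pi} e^{- \frac{b^{2}}{12}}}{3}.$$

Setting $b = \frac{3}{2}$:
$$I = \frac{5 \sqrt{3} \sqrt{\pi}}{3 e^{\frac{3}{16}}}.$$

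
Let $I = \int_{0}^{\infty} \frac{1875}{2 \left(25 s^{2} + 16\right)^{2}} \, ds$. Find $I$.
$\frac{375 \pi}{512}$

Start from the standard arctangent integral
$$J(a) = \int_{0}^{\infty} \frac{3}{2 \left(a^{2} + s^{2}\right)} \, ds = \frac{3 \pi}{4 a}.$$

Differentiating under the integral sign with respect to $a$,
$$\frac{dJ}{da} = \int_{0}^{\infty} - \frac{3 a}{\left(a^{2} + s^{2}\right)^{2}} \, ds = - \frac{3 \pi}{4 a^{2}},$$
so $\int_{0}^{\infty} \frac{3}{2 \left(a^{2} + s^{2}\right)^{2}} \, ds = \frac{3 \pi}{8 a^{3}}$.

Setting $a = \frac{4}{5}$:
$$I = \frac{375 \pi}{512}.$$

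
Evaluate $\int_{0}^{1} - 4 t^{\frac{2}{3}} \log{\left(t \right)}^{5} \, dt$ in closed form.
$\frac{69984}{3125}$

Start from the elementary integral
$$J(a) = \int_{0}^{1} - 4 t^{a} \, dt = - \frac{4}{a + 1}.$$

Differentiating under the integral sign brings down a factor of $\ln t$:
$$\frac{dJ}{da} = \int_{0}^{1} - 4 t^{a} \log{\left(t \right)} \, dt = \frac{4}{\left(a + 1\right)^{2}}.$$

Repeating $5$ times in total — each differentiation brings down another $\ln t$ — gives
$$\frac{d^{5}J}{da^{5}} = \int_{0}^{1} - 4 t^{a} \log{\left(t \right)}^{5} \, dt = \frac{480}{\left(a + 1\right)^{6}},$$
and the integrand here is exactly the target integrand, so $I = \frac{480}{\left(a + 1\right)^{6}}$.

Setting $a = \frac{2}{3}$:
$$I = \frac{69984}{3125}.$$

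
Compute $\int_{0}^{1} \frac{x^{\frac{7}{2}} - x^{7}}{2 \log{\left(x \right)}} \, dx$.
$\log{\left(\frac{3}{4} \right)}$

Introduce a parameter $a$ in the exponent: let $I(a) = \int_{0}^{1} \frac{- x^{7} + x^{a}}{2 \log{\left(x \right)}} \, dx$.

Since $\dfrac{\partial}{\partial a}\,x^{a} = x^{a} \ln x$, the $\ln x$ in the denominator cancels and
$$\frac{dI}{da} = \int_{0}^{1} \frac{1}{2} x^{a} \, dx = \frac{1}{2} \left[\frac{x^{a+1}}{a+1}\right]_0^1 = \frac{1}{2 \left(a + 1\right)}.$$

Integrating with respect to $a$ gives $I(a) = \frac{\log{\left(a + 1 \right)}}{2} - \frac{3 \log{\left(2 \right)}}{2} + C$.

At $a = 7$ the integrand is identically $0$, so $I(7) = 0$. The closed form gives $0$, hence $C = 0$.

Setting $a = \frac{7}{2}$:
$$I = \log{\left(\frac{3}{4} \right)}.$$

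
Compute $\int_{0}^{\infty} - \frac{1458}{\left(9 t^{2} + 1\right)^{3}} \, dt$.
$- \frac{729 \pi}{8}$

Begin with the known result
$$J(a) = \int_{0}^{\infty} - \frac{2}{a^{2} + t^{2}} \, dt = - \frac{\pi}{a}.$$

Differentiating under the integral sign with respect to $a$,
$$\frac{dJ}{da} = \int_{0}^{\infty} \frac{4 a}{\left(a^{2} + t^{2}\right)^{2}} \, dt = \frac{\pi}{a^{2}},$$
so $\int_{0}^{\infty} - \frac{2}{\left(a^{2} + t^{2}\right)^{2}} \, dt = - \frac{\pi}{2 a^{3}}$.

Repeating — each differentiation of $1/(t^2+a^2)^j$ produces $-2ja/(t^2+a^2)^{j+1}$ — and dividing through by $-2ja$ at each step yields, after $2$ differentiations in total,
$$\int_{0}^{\infty} - \frac{2}{\left(a^{2} + t^{2}\right)^{3}} \, dt = - \frac{3 \pi}{8 a^{5}}.$$

Setting $a = \frac{1}{3}$:
$$I = - \frac{729 \pi}{8}.$$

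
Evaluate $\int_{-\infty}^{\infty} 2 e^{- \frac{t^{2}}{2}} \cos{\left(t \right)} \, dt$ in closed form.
$\frac{2 \sqrt{2} \sqrt{\pi}}{e^{\frac{1}{2}}}$

Define $I(b) = \int_{-\infty}^{\infty} 2 e^{- \frac{t^{2}}{2}} \cos{\left(b t \right)} \, dt$.

Differentiating under the integral sign,
$$I'(b) = \int_{-\infty}^{\infty} - 2 t e^{- \frac{t^{2}}{2}} \sin{\left(b t \right)} \, dt.$$

Integrate $\int_{-\infty}^{\infty} t \sin(b t)\, e^{- \frac{t^{2}}{2}}\, dt$ by parts with $u = \sin(b t)$ and $dv = t\, e^{- \frac{t^{2}}{2}}\, dt$, giving $v = - e^{- \frac{t^{2}}{2}}$. The boundary term vanishes and
$$\int_{-\infty}^{\infty} t \sin(b t)\, e^{- \frac{t^{2}}{2}}\, dt = b \int_{-\infty}^{\infty} \cos(b t)\, e^{- \frac{t^{2}}{2}}\, dt,$$
so $I'(b) = - b\, I(b)$.

This is a separable first-order ODE; solving with the initial condition $I(0) = \int_{-\infty}^{\infty} 2 e^{- \frac{t^{2}}{2}}\,dt = 2 \sqrt{2} \sqrt{\pi}$ gives
$$I(b) = 2 \sqrt{2} \sqrt{\pi} e^{- \frac{b^{2}}{2}}.$$

Setting $b = 1$:
$$I = \frac{2 \sqrt{2} \sqrt{\pi}}{e^{\frac{1}{2}}}.$$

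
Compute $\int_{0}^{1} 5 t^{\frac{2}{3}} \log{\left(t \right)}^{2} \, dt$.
$\frac{54}{25}$

Start from the elementary integral
$$J(a) = \int_{0}^{1} 5 t^{a} \, dt = \frac{5}{a + 1}.$$

Differentiating under the integral sign brings down a factor of $\ln t$:
$$\frac{dJ}{da} = \int_{0}^{1} 5 t^{a} \log{\left(t \right)} \, dt = - \frac{5}{\left(a + 1\right)^{2}}.$$

Repeating twice in total — each differentiation brings down another $\ln t$ — gives
$$\frac{d^{2}J}{da^{2}} = \int_{0}^{1} 5 t^{a} \log{\left(t \right)}^{2} \, dt = \frac{10}{\left(a + 1\right)^{3}},$$
and the integrand here is exactly the target integrand, so $I = \frac{10}{\left(a + 1\right)^{3}}$.

Setting $a = \frac{2}{3}$:
$$I = \frac{54}{25}.$$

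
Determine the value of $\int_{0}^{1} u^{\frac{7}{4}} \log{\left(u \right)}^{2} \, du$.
$\frac{128}{1331}$

Start from the elementary integral
$$J(a) = \int_{0}^{1} u^{a} \, du = \frac{1}{a + 1}.$$

Differentiating under the integral sign brings down a factor of $\ln u$:
$$\frac{dJ}{da} = \int_{0}^{1} u^{a} \log{\left(u \right)} \, du = - \frac{1}{\left(a + 1\right)^{2}}.$$

Repeating twice in total — each differentiation brings down another $\ln u$ — gives
$$\frac{d^{2}J}{da^{2}} = \int_{0}^{1} u^{a} \log{\left(u \right)}^{2} \, du = \frac{2}{\left(a + 1\right)^{3}},$$
and the integrand here is exactly the target integrand, so $I = \frac{2}{\left(a + 1\right)^{3}}$.

Setting $a = \frac{7}{4}$:
$$I = \frac{128}{1331}.$$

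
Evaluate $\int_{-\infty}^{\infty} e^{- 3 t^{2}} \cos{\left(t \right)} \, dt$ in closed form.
$\frac{\sqrt{3} \sqrt{\pi}}{3 e^{\frac{1}{12}}}$

Let $b$ denote the cosine frequency and define $I(b) = \int_{-\infty}^{\infty} e^{- 3 t^{2}} \cos{\left(b t \right)} \, dt$.

Differentiating under the integral sign,
$$I'(b) = \int_{-\infty}^{\infty} - t e^{- 3 t^{2}} \sin{\left(b t \right)} \, dt.$$

Integrate $\int_{-\infty}^{\infty} t \sin(b t)\, e^{- 3 t^{2}}\, dt$ by parts with $u = \sin(b t)$ and $dv = t\, e^{- 3 t^{2}}\, dt$, giving $v = - \frac{e^{- 3 t^{2}}}{6}$. The boundary term vanishes and
$$\int_{-\infty}^{\infty} t \sin(b t)\, e^{- 3 t^{2}}\, dt = \frac{b}{6} \int_{-\infty}^{\infty} \cos(b t)\, e^{- 3 t^{2}}\, dt,$$
so $I'(b) = - \frac{b}{6}\, I(b)$.

This is a separable first-order ODE; solving with the initial condition $I(0) = \int_{-\infty}^{\infty} e^{- 3 t^{2}}\,dt = \frac{\sqrt{3} \sqrt{\pi}}{3}$ gives
$$I(b) = \frac{\sqrt{3} \sqrt{\pi} e^{- \frac{b^{2}}{12}}}{3}.$$

Setting $b = 1$:
$$I = \frac{\sqrt{3} \sqrt{\pi}}{3 e^{\frac{1}{12}}}.$$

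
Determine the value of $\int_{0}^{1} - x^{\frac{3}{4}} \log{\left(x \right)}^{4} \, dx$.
$- \frac{24576}{16807}$

Consider the simpler parametrised integral
$$J(a) = \int_{0}^{1} - x^{a} \, dx = - \frac{1}{a + 1}.$$

Differentiating under the integral sign brings down a factor of $\ln x$:
$$\frac{dJ}{da} = \int_{0}^{1} - x^{a} \log{\left(x \right)} \, dx = \frac{1}{\left(a + 1\right)^{2}}.$$

Repeating $4$ times in total — each differentiation brings down another $\ln x$ — gives
$$\frac{d^{4}J}{da^{4}} = \int_{0}^{1} - x^{a} \log{\left(x \right)}^{4} \, dx = - \frac{24}{\left(a + 1\right)^{5}},$$
and the integrand here is exactly the target integrand, so $I = - \frac{24}{\left(a + 1\right)^{5}}$.

Setting $a = \frac{3}{4}$:
$$I = - \frac{24576}{16807}.$$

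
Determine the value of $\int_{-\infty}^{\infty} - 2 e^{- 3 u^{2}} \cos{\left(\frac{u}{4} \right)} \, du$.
$- \frac{2 \sqrt{3} \sqrt{\pi}}{3 e^{\frac{1}{192}}}$

Let $b$ denote the cosine frequency and define $I(b) = \int_{-\infty}^{\infty} - 2 e^{- 3 u^{2}} \cos{\left(b u \right)} \, du$.

Differentiating under the integral sign,
$$I'(b) = \int_{-\infty}^{\infty} 2 u e^{- 3 u^{2}} \sin{\left(b u \right)} \, du.$$

Integrate $\int_{-\infty}^{\infty} u \sin(b u)\, e^{- 3 u^{2}}\, du$ by parts with $w = \sin(b u)$ and $dv = u\, e^{- 3 u^{2}}\, du$, giving $v = - \frac{e^{- 3 u^{2}}}{6}$. The boundary term vanishes and
$$\int_{-\infty}^{\infty} u \sin(b u)\, e^{- 3 u^{2}}\, du = \frac{b}{6} \int_{-\infty}^{\infty} \cos(b u)\, e^{- 3 u^{2}}\, du,$$
so $I'(b) = - \frac{b}{6}\, I(b)$.

This is a separable first-order ODE; solving with the initial condition $I(0) = \int_{-\infty}^{\infty} - 2 e^{- 3 u^{2}}\,du = - \frac{2 \sqrt{3} \sqrt{\pi}}{3}$ gives
$$I(b) = - \frac{2 \sqrt{3} \sqrt{\pi} e^{- \frac{b^{2}}{12}}}{3}.$$

Setting $b = \frac{1}{4}$:
$$I = - \frac{2 \sqrt{3} \sqrt{\pi}}{3 e^{\frac{1}{192}}}.$$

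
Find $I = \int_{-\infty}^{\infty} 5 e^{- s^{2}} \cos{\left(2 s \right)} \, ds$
$\frac{5 \sqrt{\pi}}{e}$

Treat the cosine frequency as a parameter and define $I(b) = \int_{-\infty}^{\infty} 5 e^{- s^{2}} \cos{\left(b s \right)} \, ds$.

Differentiating under the integral sign,
$$I'(b) = \int_{-\infty}^{\infty} - 5 s e^{- s^{2}} \sin{\left(b s \right)} \, ds.$$

Integrate $\int_{-\infty}^{\infty} s \sin(b s)\, e^{- s^{2}}\, ds$ by parts with $u = \sin(b s)$ and $dv = s\, e^{- s^{2}}\, ds$, giving $v = - \frac{e^{- s^{2}}}{2}$. The boundary term vanishes and
$$\int_{-\infty}^{\infty} s \sin(b s)\, e^{- s^{2}}\, ds = \frac{b}{2} \int_{-\infty}^{\infty} \cos(b s)\, e^{- s^{2}}\, ds,$$
so $I'(b) = - \frac{b}{2}\, I(b)$.

This is a separable first-order ODE; solving with the initial condition $I(0) = \int_{-\infty}^{\infty} 5 e^{- s^{2}}\,ds = 5 \sqrt{\pi}$ gives
$$I(b) = 5 \sqrt{\pi} e^{- \frac{b^{2}}{4}}.$$

Setting $b = 2$:
$$I = \frac{5 \sqrt{\pi}}{e}.$$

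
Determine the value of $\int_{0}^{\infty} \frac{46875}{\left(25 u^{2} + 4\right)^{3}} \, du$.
$\frac{28125 \pi}{512}$

Begin with the known result
$$J(a) = \int_{0}^{\infty} \frac{3}{a^{2} + u^{2}} \, du = \frac{3 \pi}{2 a}.$$

Differentiating under the integral sign with respect to $a$,
$$\frac{dJ}{da} = \int_{0}^{\infty} - \frac{6 a}{\left(a^{2} + u^{2}\right)^{2}} \, du = - \frac{3 \pi}{2 a^{2}},$$
so $\int_{0}^{\infty} \frac{3}{\left(a^{2} + u^{2}\right)^{2}} \, du = \frac{3 \pi}{4 a^{3}}$.

Repeating — each differentiation of $1/(u^2+a^2)^j$ produces $-2ja/(u^2+a^2)^{j+1}$ — and dividing through by $-2ja$ at each step yields, after $2$ differentiations in total,
$$\int_{0}^{\infty} \frac{3}{\left(a^{2} + u^{2}\right)^{3}} \, du = \frac{9 \pi}{16 a^{5}}.$$

Setting $a = \frac{2}{5}$:
$$I = \frac{28125 \pi}{512}.$$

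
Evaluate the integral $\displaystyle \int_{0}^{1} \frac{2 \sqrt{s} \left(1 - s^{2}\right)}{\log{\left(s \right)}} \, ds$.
$\log{\left(\frac{9}{49} \right)}$

Consider the one-parameter family: let $I(a) = \int_{0}^{1} \frac{2 \left(- s^{\frac{5}{2}} + s^{a}\right)}{\log{\left(s \right)}} \, ds$.

Since $\dfrac{\partial}{\partial a}\,s^{a} = s^{a} \ln s$, the $\ln s$ in the denominator cancels and
$$\frac{dI}{da} = \int_{0}^{1} 2 s^{a} \, ds = 2 \left[\frac{s^{a+1}}{a+1}\right]_0^1 = \frac{2}{a + 1}.$$

Integrating with respect to $a$ gives $I(a) = \log{\left(\frac{4 \left(a + 1\right)^{2}}{49} \right)} + C$.

At $a = \frac{5}{2}$ the integrand is identically $0$, so $I(\frac{5}{2}) = 0$. The closed form gives $0$, hence $C = 0$.

Setting $a = \frac{1}{2}$:
$$I = \log{\left(\frac{9}{49} \right)}.$$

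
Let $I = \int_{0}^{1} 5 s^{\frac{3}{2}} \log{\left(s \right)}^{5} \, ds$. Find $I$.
$- \frac{1536}{625}$

Begin with the known integral
$$J(a) = \int_{0}^{1} 5 s^{a} \, ds = \frac{5}{a + 1}.$$

Differentiating under the integral sign brings down a factor of $\ln s$:
$$\frac{dJ}{da} = \int_{0}^{1} 5 s^{a} \log{\left(s \right)} \, ds = - \frac{5}{\left(a + 1\right)^{2}}.$$

Repeating $5$ times in total — each differentiation brings down another $\ln s$ — gives
$$\frac{d^{5}J}{da^{5}} = \int_{0}^{1} 5 s^{a} \log{\left(s \right)}^{5} \, ds = - \frac{600}{\left(a + 1\right)^{6}},$$
and the integrand here is exactly the target integrand, so $I = - \frac{600}{\left(a + 1\right)^{6}}$.

Setting $a = \frac{3}{2}$:
$$I = - \frac{1536}{625}.$$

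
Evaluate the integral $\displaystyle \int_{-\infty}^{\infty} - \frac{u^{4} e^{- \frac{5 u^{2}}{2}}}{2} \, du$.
$- \frac{3 \sqrt{10} \sqrt{\pi}}{250}$

Start from the elementary integral
$$J(a) = \int_{-\infty}^{\infty} - \frac{e^{- a u^{2}}}{2} \, du = - \frac{\sqrt{\pi}}{2 \sqrt{a}}.$$

Differentiating under the integral sign brings down a factor of $(-u^2)$:
$$\frac{dJ}{da} = \int_{-\infty}^{\infty} \frac{u^{2} e^{- a u^{2}}}{2} \, du = \frac{\sqrt{\pi}}{4 a^{\frac{3}{2}}}.$$

Repeating twice in total — each differentiation brings down another $(-u^2)$ — gives
$$\frac{d^{2}J}{da^{2}} = \int_{-\infty}^{\infty} - \frac{u^{4} e^{- a u^{2}}}{2} \, du = - \frac{3 \sqrt{\pi}}{8 a^{\frac{5}{2}}},$$
and the integrand here is exactly the target integrand, so $I = - \frac{3 \sqrt{\pi}}{8 a^{\frac{5}{2}}}$.

Setting $a = \frac{5}{2}$:
$$I = - \frac{3 \sqrt{10} \sqrt{\pi}}{250}.$$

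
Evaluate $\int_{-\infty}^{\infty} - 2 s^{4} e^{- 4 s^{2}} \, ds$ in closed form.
$- \frac{3 \sqrt{\pi}}{64}$

Consider the simpler parametrised integral
$$J(a) = \int_{-\infty}^{\infty} - 2 e^{- a s^{2}} \, ds = - \frac{2 \sqrt{\pi}}{\sqrt{a}}.$$

Differentiating under the integral sign brings down a factor of $(-s^2)$:
$$\frac{dJ}{da} = \int_{-\infty}^{\infty} 2 s^{2} e^{- a s^{2}} \, ds = \frac{\sqrt{\pi}}{a^{\frac{3}{2}}}.$$

Repeating twice in total — each differentiation brings down another $(-s^2)$ — gives
$$\frac{d^{2}J}{da^{2}} = \int_{-\infty}^{\infty} - 2 s^{4} e^{- a s^{2}} \, ds = - \frac{3 \sqrt{\pi}}{2 a^{\frac{5}{2}}},$$
and the integrand here is exactly the target integrand, so $I = - \frac{3 \sqrt{\pi}}{2 a^{\frac{5}{2}}}$.

Setting $a = 4$:
$$I = - \frac{3 \sqrt{\pi}}{64}.$$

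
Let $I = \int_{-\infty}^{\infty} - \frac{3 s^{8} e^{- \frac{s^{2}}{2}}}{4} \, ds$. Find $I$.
$- \frac{315 \sqrt{2} \sqrt{\pi}}{4}$

Consider the simpler parametrised integral
$$J(a) = \int_{-\infty}^{\infty} - \frac{3 e^{- a s^{2}}}{4} \, ds = - \frac{3 \sqrt{\pi}}{4 \sqrt{a}}.$$

Differentiating under the integral sign brings down a factor of $(-s^2)$:
$$\frac{dJ}{da} = \int_{-\infty}^{\infty} \frac{3 s^{2} e^{- a s^{2}}}{4} \, ds = \frac{3 \sqrt{\pi}}{8 a^{\frac{3}{2}}}.$$

Repeating $4$ times in total — each differentiation brings down another $(-s^2)$ — gives
$$\frac{d^{4}J}{da^{4}} = \int_{-\infty}^{\infty} - \frac{3 s^{8} e^{- a s^{2}}}{4} \, ds = - \frac{315 \sqrt{\pi}}{64 a^{\frac{9}{2}}},$$
and the integrand here is exactly the target integrand, so $I = - \frac{315 \sqrt{\pi}}{64 a^{\frac{9}{2}}}$.

Setting $a = \frac{1}{2}$:
$$I = - \frac{315 \sqrt{2} \sqrt{\pi}}{4}.$$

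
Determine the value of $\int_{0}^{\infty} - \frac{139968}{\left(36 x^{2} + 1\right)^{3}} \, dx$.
$- 4374 \pi$

Begin with the known result
$$J(a) = \int_{0}^{\infty} - \frac{3}{a^{2} + x^{2}} \, dx = - \frac{3 \pi}{2 a}.$$

Differentiating under the integral sign with respect to $a$,
$$\frac{dJ}{da} = \int_{0}^{\infty} \frac{6 a}{\left(a^{2} + x^{2}\right)^{2}} \, dx = \frac{3 \pi}{2 a^{2}},$$
so $\int_{0}^{\infty} - \frac{3}{\left(a^{2} + x^{2}\right)^{2}} \, dx = - \frac{3 \pi}{4 a^{3}}$.

Repeating — each differentiation of $1/(x^2+a^2)^j$ produces $-2ja/(x^2+a^2)^{j+1}$ — and dividing through by $-2ja$ at each step yields, after $2$ differentiations in total,
$$\int_{0}^{\infty} - \frac{3}{\left(a^{2} + x^{2}\right)^{3}} \, dx = - \frac{9 \pi}{16 a^{5}}.$$

Setting $a = \frac{1}{6}$:
$$I = - 4374 \pi.$$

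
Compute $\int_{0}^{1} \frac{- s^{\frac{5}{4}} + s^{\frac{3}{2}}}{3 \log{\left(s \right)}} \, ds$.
$\log{\left(\frac{\sqrt[3]{30}}{3} \right)}$

Replace the exponent $\frac{3}{2}$ by a parameter $a$: let $I(a) = \int_{0}^{1} \frac{- s^{\frac{5}{4}} + s^{a}}{3 \log{\left(s \right)}} \, ds$.

Since $\dfrac{\partial}{\partial a}\,s^{a} = s^{a} \ln s$, the $\ln s$ in the denominator cancels and
$$\frac{dI}{da} = \int_{0}^{1} \frac{1}{3} s^{a} \, ds = \frac{1}{3} \left[\frac{s^{a+1}}{a+1}\right]_0^1 = \frac{1}{3 \left(a + 1\right)}.$$

Integrating with respect to $a$ gives $I(a) = \frac{\log{\left(\frac{4 a}{9} + \frac{4}{9} \right)}}{3} + C$.

At $a = \frac{5}{4}$ the integrand is identically $0$, so $I(\frac{5}{4}) = 0$. The closed form gives $0$, hence $C = 0$.

Setting $a = \frac{3}{2}$:
$$I = \log{\left(\frac{\sqrt[3]{30}}{3} \right)}.$$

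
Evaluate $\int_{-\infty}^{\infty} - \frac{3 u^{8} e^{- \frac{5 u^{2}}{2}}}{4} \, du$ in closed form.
$- \frac{63 \sqrt{10} \sqrt{\pi}}{2500}$

Consider the simpler parametrised integral
$$J(a) = \int_{-\infty}^{\infty} - \frac{3 e^{- a u^{2}}}{4} \, du = - \frac{3 \sqrt{\pi}}{4 \sqrt{a}}.$$

Differentiating under the integral sign brings down a factor of $(-u^2)$:
$$\frac{dJ}{da} = \int_{-\infty}^{\infty} \frac{3 u^{2} e^{- a u^{2}}}{4} \, du = \frac{3 \sqrt{\pi}}{8 a^{\frac{3}{2}}}.$$

Repeating $4$ times in total — each differentiation brings down another $(-u^2)$ — gives
$$\frac{d^{4}J}{da^{4}} = \int_{-\infty}^{\infty} - \frac{3 u^{8} e^{- a u^{2}}}{4} \, du = - \frac{315 \sqrt{\pi}}{64 a^{\frac{9}{2}}},$$
and the integrand here is exactly the target integrand, so $I = - \frac{315 \sqrt{\pi}}{64 a^{\frac{9}{2}}}$.

Setting $a = \frac{5}{2}$:
$$I = - \frac{63 \sqrt{10} \sqrt{\pi}}{2500}.$$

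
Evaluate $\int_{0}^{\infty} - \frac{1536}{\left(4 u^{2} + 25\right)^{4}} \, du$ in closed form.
$- \frac{24 \pi}{15625}$

Recall the elementary integral
$$J(a) = \int_{0}^{\infty} - \frac{6}{a^{2} + u^{2}} \, du = - \frac{3 \pi}{a}.$$

Differentiating under the integral sign with respect to $a$,
$$\frac{dJ}{da} = \int_{0}^{\infty} \frac{12 a}{\left(a^{2} + u^{2}\right)^{2}} \, du = \frac{3 \pi}{a^{2}},$$
so $\int_{0}^{\infty} - \frac{6}{\left(a^{2} + u^{2}\right)^{2}} \, du = - \frac{3 \pi}{2 a^{3}}$.

Repeating — each differentiation of $1/(u^2+a^2)^j$ produces $-2ja/(u^2+a^2)^{j+1}$ — and dividing through by $-2ja$ at each step yields, after $3$ differentiations in total,
$$\int_{0}^{\infty} - \frac{6}{\left(a^{2} + u^{2}\right)^{4}} \, du = - \frac{15 \pi}{16 a^{7}}.$$

Setting $a = \frac{5}{2}$:
$$I = - \frac{24 \pi}{15625}.$$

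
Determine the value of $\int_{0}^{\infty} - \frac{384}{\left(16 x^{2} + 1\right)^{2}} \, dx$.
$- 24 \pi$

Begin with the known result
$$J(a) = \int_{0}^{\infty} - \frac{3}{2 \left(a^{2} + x^{2}\right)} \, dx = - \frac{3 \pi}{4 a}.$$

Differentiating under the integral sign with respect to $a$,
$$\frac{dJ}{da} = \int_{0}^{\infty} \frac{3 a}{\left(a^{2} + x^{2}\right)^{2}} \, dx = \frac{3 \pi}{4 a^{2}},$$
so $\int_{0}^{\infty} - \frac{3}{2 \left(a^{2} + x^{2}\right)^{2}} \, dx = - \frac{3 \pi}{8 a^{3}}$.

Setting $a = \frac{1}{4}$:
$$I = - 24 \pi.$$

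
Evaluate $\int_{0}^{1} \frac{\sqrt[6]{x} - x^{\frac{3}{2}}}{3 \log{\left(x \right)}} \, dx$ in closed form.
$- \frac{\log{\left(15 \right)}}{3} + \frac{\log{\left(7 \right)}}{3}$

Introduce a parameter $a$ in the exponent: let $I(a) = \int_{0}^{1} \frac{\sqrt[6]{x} - x^{a}}{3 \log{\left(x \right)}} \, dx$.

Since $\dfrac{\partial}{\partial a}\,x^{a} = x^{a} \ln x$, the $\ln x$ in the denominator cancels and
$$\frac{dI}{da} = \int_{0}^{1} - \frac{1}{3} x^{a} \, dx = - \frac{1}{3} \left[\frac{x^{a+1}}{a+1}\right]_0^1 = - \frac{1}{3 a + 3}.$$

Integrating with respect to $a$ gives $I(a) = - \frac{\log{\left(a + 1 \right)}}{3} - \frac{\log{\left(6 \right)}}{3} + \frac{\log{\left(7 \right)}}{3} + C$.

At $a = \frac{1}{6}$ the integrand is identically $0$, so $I(\frac{1}{6}) = 0$. The closed form gives $0$, hence $C = 0$.

Setting $a = \frac{3}{2}$:
$$I = - \frac{\log{\left(15 \right)}}{3} + \frac{\log{\left(7 \right)}}{3}.$$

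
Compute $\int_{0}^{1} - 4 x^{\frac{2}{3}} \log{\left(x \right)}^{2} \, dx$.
$- \frac{216}{125}$

Begin with the known integral
$$J(a) = \int_{0}^{1} - 4 x^{a} \, dx = - \frac{4}{a + 1}.$$

Differentiating under the integral sign brings down a factor of $\ln x$:
$$\frac{dJ}{da} = \int_{0}^{1} - 4 x^{a} \log{\left(x \right)} \, dx = \frac{4}{\left(a + 1\right)^{2}}.$$

Repeating twice in total — each differentiation brings down another $\ln x$ — gives
$$\frac{d^{2}J}{da^{2}} = \int_{0}^{1} - 4 x^{a} \log{\left(x \right)}^{2} \, dx = - \frac{8}{\left(a + 1\right)^{3}},$$
and the integrand here is exactly the target integrand, so $I = - \frac{8}{\left(a + 1\right)^{3}}$.

Setting $a = \frac{2}{3}$:
$$I = - \frac{216}{125}.$$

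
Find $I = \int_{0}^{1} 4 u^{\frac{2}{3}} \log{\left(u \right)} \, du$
$- \frac{36}{25}$

Begin with the known integral
$$J(a) = \int_{0}^{1} 4 u^{a} \, du = \frac{4}{a + 1}.$$

Differentiating under the integral sign brings down a factor of $\ln u$:
$$\frac{dJ}{da} = \int_{0}^{1} 4 u^{a} \log{\left(u \right)} \, du = - \frac{4}{\left(a + 1\right)^{2}}.$$

The integral on the left is $I$, so $I = - \frac{4}{\left(a + 1\right)^{2}}$.

Setting $a = \frac{2}{3}$:
$$I = - \frac{36}{25}.$$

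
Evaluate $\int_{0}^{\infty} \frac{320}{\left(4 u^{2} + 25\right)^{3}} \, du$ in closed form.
$\frac{6 \pi}{625}$

Start from the standard arctangent integral
$$J(a) = \int_{0}^{\infty} \frac{5}{a^{2} + u^{2}} \, du = \frac{5 \pi}{2 a}.$$

Differentiating under the integral sign with respect to $a$,
$$\frac{dJ}{da} = \int_{0}^{\infty} - \frac{10 a}{\left(a^{2} + u^{2}\right)^{2}} \, du = - \frac{5 \pi}{2 a^{2}},$$
so $\int_{0}^{\infty} \frac{5}{\left(a^{2} + u^{2}\right)^{2}} \, du = \frac{5 \pi}{4 a^{3}}$.

Repeating — each differentiation of $1/(u^2+a^2)^j$ produces $-2ja/(u^2+a^2)^{j+1}$ — and dividing through by $-2ja$ at each step yields, after $2$ differentiations in total,
$$\int_{0}^{\infty} \frac{5}{\left(a^{2} + u^{2}\right)^{3}} \, du = \frac{15 \pi}{16 a^{5}}.$$

Setting $a = \frac{5}{2}$:
$$I = \frac{6 \pi}{625}.$$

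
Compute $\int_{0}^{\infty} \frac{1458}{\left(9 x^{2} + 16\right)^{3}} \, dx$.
$\frac{729 \pi}{8192}$

Begin with the known result
$$J(a) = \int_{0}^{\infty} \frac{2}{a^{2} + x^{2}} \, dx = \frac{\pi}{a}.$$

Differentiating under the integral sign with respect to $a$,
$$\frac{dJ}{da} = \int_{0}^{\infty} - \frac{4 a}{\left(a^{2} + x^{2}\right)^{2}} \, dx = - \frac{\pi}{a^{2}},$$
so $\int_{0}^{\infty} \frac{2}{\left(a^{2} + x^{2}\right)^{2}} \, dx = \frac{\pi}{2 a^{3}}$.

Repeating — each differentiation of $1/(x^2+a^2)^j$ produces $-2ja/(x^2+a^2)^{j+1}$ — and dividing through by $-2ja$ at each step yields, after $2$ differentiations in total,
$$\int_{0}^{\infty} \frac{2}{\left(a^{2} + x^{2}\right)^{3}} \, dx = \frac{3 \pi}{8 a^{5}}.$$

Setting $a = \frac{4}{3}$:
$$I = \frac{729 \pi}{8192}.$$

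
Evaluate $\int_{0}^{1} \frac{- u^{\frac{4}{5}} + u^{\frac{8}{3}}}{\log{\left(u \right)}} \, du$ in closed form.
$- \log{\left(\frac{27}{55} \right)}$

Consider the one-parameter family: let $I(a) = \int_{0}^{1} \frac{u^{\frac{8}{3}} - u^{a}}{\log{\left(u \right)}} \, du$.

Since $\dfrac{\partial}{\partial a}\,u^{a} = u^{a} \ln u$, the $\ln u$ in the denominator cancels and
$$\frac{dI}{da} = \int_{0}^{1} -1 u^{a} \, du = -1 \left[\frac{u^{a+1}}{a+1}\right]_0^1 = - \frac{1}{a + 1}.$$

Integrating with respect to $a$ gives $I(a) = - \log{\left(\frac{3 a}{11} + \frac{3}{11} \right)} + C$.

At $a = \frac{8}{3}$ the integrand is identically $0$, so $I(\frac{8}{3}) = 0$. The closed form gives $0$, hence $C = 0$.

Setting $a = \frac{4}{5}$:
$$I = - \log{\left(\frac{27}{55} \right)}.$$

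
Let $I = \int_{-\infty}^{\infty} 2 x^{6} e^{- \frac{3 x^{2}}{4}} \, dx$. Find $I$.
$\frac{160 \sqrt{3} \sqrt{\pi}}{27}$

Consider the simpler parametrised integral
$$J(a) = \int_{-\infty}^{\infty} 2 e^{- a x^{2}} \, dx = \frac{2 \sqrt{\pi}}{\sqrt{a}}.$$

Differentiating under the integral sign brings down a factor of $(-x^2)$:
$$\frac{dJ}{da} = \int_{-\infty}^{\infty} - 2 x^{2} e^{- a x^{2}} \, dx = - \frac{\sqrt{\pi}}{a^{\frac{3}{2}}}.$$

Repeating $3$ times in total — each differentiation brings down another $(-x^2)$ — gives
$$\frac{d^{3}J}{da^{3}} = \int_{-\infty}^{\infty} - 2 x^{6} e^{- a x^{2}} \, dx = - \frac{15 \sqrt{\pi}}{4 a^{\frac{7}{2}}},$$
and the integrand here is $(-1)^{3}$ times the target integrand, so $I = (-1)^{3}\,\frac{d^{3}J}{da^{3}} = \frac{15 \sqrt{\pi}}{4 a^{\frac{7}{2}}}$.

Setting $a = \frac{3}{4}$:
$$I = \frac{160 \sqrt{3} \sqrt{\pi}}{27}.$$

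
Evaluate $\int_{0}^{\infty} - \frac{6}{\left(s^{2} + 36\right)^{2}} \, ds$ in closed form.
$- \frac{\pi}{144}$

Start from the standard arctangent integral
$$J(a) = \int_{0}^{\infty} - \frac{6}{a^{2} + s^{2}} \, ds = - \frac{3 \pi}{a}.$$

Differentiating under the integral sign with respect to $a$,
$$\frac{dJ}{da} = \int_{0}^{\infty} \frac{12 a}{\left(a^{2} + s^{2}\right)^{2}} \, ds = \frac{3 \pi}{a^{2}},$$
so $\int_{0}^{\infty} - \frac{6}{\left(a^{2} + s^{2}\right)^{2}} \, ds = - \frac{3 \pi}{2 a^{3}}$.

Setting $a = 6$:
$$I = - \frac{\pi}{144}.$$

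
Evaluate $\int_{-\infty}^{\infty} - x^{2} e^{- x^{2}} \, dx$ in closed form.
$- \frac{\sqrt{\pi}}{2}$

Start from the elementary integral
$$J(a) = \int_{-\infty}^{\infty} - e^{- a x^{2}} \, dx = - \frac{\sqrt{\pi}}{\sqrt{a}}.$$

Differentiating under the integral sign brings down a factor of $(-x^2)$:
$$\frac{dJ}{da} = \int_{-\infty}^{\infty} x^{2} e^{- a x^{2}} \, dx = \frac{\sqrt{\pi}}{2 a^{\frac{3}{2}}}.$$

The integral on the left is $-I$, so $I = - \frac{\sqrt{\pi}}{2 a^{\frac{3}{2}}}$.

Setting $a = 1$:
$$I = - \frac{\sqrt{\pi}}{2}.$$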